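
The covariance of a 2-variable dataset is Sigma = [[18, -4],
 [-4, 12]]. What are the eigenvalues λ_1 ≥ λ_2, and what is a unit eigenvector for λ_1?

Step 1 — characteristic polynomial of 2×2 Sigma:
  det(Sigma - λI) = λ² - trace · λ + det = 0.
  trace = 18 + 12 = 30, det = 18·12 - (-4)² = 200.
Step 2 — discriminant:
  Δ = trace² - 4·det = 900 - 800 = 100.
Step 3 — eigenvalues:
  λ = (trace ± √Δ)/2 = (30 ± 10)/2,
  λ_1 = 20,  λ_2 = 10.

Step 4 — unit eigenvector for λ_1: solve (Sigma - λ_1 I)v = 0. First row:
  (18 - 20)·v_x + (-4)·v_y = 0, i.e. (-2)·v_x + (-4)·v_y = 0,
  so v ∝ (b, λ_1 - a) = (-4, 2); multiply by -1 so the first entry is positive: u = (4, -2).
  ||u|| = √((4)² + (-2)²) = √(20) ≈ 4.4721,
  v_1 = u/||u|| ≈ (0.8944, -0.4472) (||v_1|| = 1).

λ_1 = 20,  λ_2 = 10;  v_1 ≈ (0.8944, -0.4472)


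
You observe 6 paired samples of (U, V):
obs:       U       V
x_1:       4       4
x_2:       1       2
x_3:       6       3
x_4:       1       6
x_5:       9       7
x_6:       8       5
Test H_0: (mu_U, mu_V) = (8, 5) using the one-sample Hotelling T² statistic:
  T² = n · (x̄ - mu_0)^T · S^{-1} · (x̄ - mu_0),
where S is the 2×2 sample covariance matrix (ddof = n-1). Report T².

Step 1 — sample mean vector:
  mean(U) = (4 + 1 + 6 + 1 + 9 + 8) / 6 = 29/6 = 4.8333
  mean(V) = (4 + 2 + 3 + 6 + 7 + 5) / 6 = 27/6 = 4.5
  x̄ = (4.8333, 4.5),  deviation x̄ - mu_0 = (4.8333, 4.5) - (8, 5) = (-3.1667, -0.5).

Step 2 — sample covariance matrix, S[i,j] = (1/(n-1)) · Σ_k (x_{k,i} - mean_i) · (x_{k,j} - mean_j), divisor n-1 = 5:
  S[U,U] = ((-0.8333)·(-0.8333) + (-3.8333)·(-3.8333) + (1.1667)·(1.1667) + (-3.8333)·(-3.8333) + (4.1667)·(4.1667) + (3.1667)·(3.1667)) / 5 = 58.8333/5 = 11.7667
  S[U,V] = ((-0.8333)·(-0.5) + (-3.8333)·(-2.5) + (1.1667)·(-1.5) + (-3.8333)·(1.5) + (4.1667)·(2.5) + (3.1667)·(0.5)) / 5 = 14.5/5 = 2.9
  S[V,V] = ((-0.5)·(-0.5) + (-2.5)·(-2.5) + (-1.5)·(-1.5) + (1.5)·(1.5) + (2.5)·(2.5) + (0.5)·(0.5)) / 5 = 17.5/5 = 3.5
  S = [[11.7667, 2.9],
 [2.9, 3.5]].

Step 3 — invert S. det(S) = 11.7667·3.5 - (2.9)² = 32.7733.
  S^{-1} = (1/det) · [[d, -b], [-b, a]] = [[0.1068, -0.0885],
 [-0.0885, 0.359]].

Step 4 — quadratic form (x̄ - mu_0)^T · S^{-1} · (x̄ - mu_0):
  S^{-1} · (x̄ - mu_0) = (-0.2939, 0.1007),
  (x̄ - mu_0)^T · [...] = (-3.1667)·(-0.2939) + (-0.5)·(0.1007) = 0.8805.

Step 5 — scale by n: T² = 6 · 0.8805 = 5.2828.

T² ≈ 5.2828


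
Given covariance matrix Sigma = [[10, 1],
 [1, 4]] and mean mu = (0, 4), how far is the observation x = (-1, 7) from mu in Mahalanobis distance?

Step 1 — centre the observation: (x - mu) = (-1, 3).

Step 2 — invert Sigma. det(Sigma) = 10·4 - (1)² = 39.
  Sigma^{-1} = (1/det) · [[d, -b], [-b, a]] = [[0.1026, -0.0256],
 [-0.0256, 0.2564]].

Step 3 — form the quadratic (x - mu)^T · Sigma^{-1} · (x - mu):
  Sigma^{-1} · (x - mu) = (-0.1795, 0.7949).
  (x - mu)^T · [Sigma^{-1} · (x - mu)] = (-1)·(-0.1795) + (3)·(0.7949) = 2.5641.

Step 4 — take square root: d = √(2.5641) ≈ 1.6013.

d(x, mu) = √(2.5641) ≈ 1.6013


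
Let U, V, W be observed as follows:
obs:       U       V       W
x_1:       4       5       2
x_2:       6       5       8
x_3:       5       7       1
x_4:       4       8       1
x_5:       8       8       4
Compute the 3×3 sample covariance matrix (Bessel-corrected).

Step 1 — column means:
  mean(U) = (4 + 6 + 5 + 4 + 8) / 5 = 27/5 = 5.4
  mean(V) = (5 + 5 + 7 + 8 + 8) / 5 = 33/5 = 6.6
  mean(W) = (2 + 8 + 1 + 1 + 4) / 5 = 16/5 = 3.2

Step 2 — sample covariance S[i,j] = (1/(n-1)) · Σ_k (x_{k,i} - mean_i) · (x_{k,j} - mean_j), with n-1 = 4.
  S[U,U] = ((-1.4)·(-1.4) + (0.6)·(0.6) + (-0.4)·(-0.4) + (-1.4)·(-1.4) + (2.6)·(2.6)) / 4 = 11.2/4 = 2.8
  S[U,V] = ((-1.4)·(-1.6) + (0.6)·(-1.6) + (-0.4)·(0.4) + (-1.4)·(1.4) + (2.6)·(1.4)) / 4 = 2.8/4 = 0.7
  S[U,W] = ((-1.4)·(-1.2) + (0.6)·(4.8) + (-0.4)·(-2.2) + (-1.4)·(-2.2) + (2.6)·(0.8)) / 4 = 10.6/4 = 2.65
  S[V,V] = ((-1.6)·(-1.6) + (-1.6)·(-1.6) + (0.4)·(0.4) + (1.4)·(1.4) + (1.4)·(1.4)) / 4 = 9.2/4 = 2.3
  S[V,W] = ((-1.6)·(-1.2) + (-1.6)·(4.8) + (0.4)·(-2.2) + (1.4)·(-2.2) + (1.4)·(0.8)) / 4 = -8.6/4 = -2.15
  S[W,W] = ((-1.2)·(-1.2) + (4.8)·(4.8) + (-2.2)·(-2.2) + (-2.2)·(-2.2) + (0.8)·(0.8)) / 4 = 34.8/4 = 8.7

S is symmetric (S[j,i] = S[i,j]). Assembling:

S = [[2.8, 0.7, 2.65],
 [0.7, 2.3, -2.15],
 [2.65, -2.15, 8.7]]


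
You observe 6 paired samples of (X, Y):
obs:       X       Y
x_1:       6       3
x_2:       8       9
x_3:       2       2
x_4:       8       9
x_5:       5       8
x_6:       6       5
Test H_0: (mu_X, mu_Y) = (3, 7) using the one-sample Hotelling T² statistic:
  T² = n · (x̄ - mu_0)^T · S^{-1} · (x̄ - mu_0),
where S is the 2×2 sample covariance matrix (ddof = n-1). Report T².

Step 1 — sample mean vector:
  mean(X) = (6 + 8 + 2 + 8 + 5 + 6) / 6 = 35/6 = 5.8333
  mean(Y) = (3 + 9 + 2 + 9 + 8 + 5) / 6 = 36/6 = 6
  x̄ = (5.8333, 6),  deviation x̄ - mu_0 = (5.8333, 6) - (3, 7) = (2.8333, -1).

Step 2 — sample covariance matrix, S[i,j] = (1/(n-1)) · Σ_k (x_{k,i} - mean_i) · (x_{k,j} - mean_j), divisor n-1 = 5:
  S[X,X] = ((0.1667)·(0.1667) + (2.1667)·(2.1667) + (-3.8333)·(-3.8333) + (2.1667)·(2.1667) + (-0.8333)·(-0.8333) + (0.1667)·(0.1667)) / 5 = 24.8333/5 = 4.9667
  S[X,Y] = ((0.1667)·(-3) + (2.1667)·(3) + (-3.8333)·(-4) + (2.1667)·(3) + (-0.8333)·(2) + (0.1667)·(-1)) / 5 = 26/5 = 5.2
  S[Y,Y] = ((-3)·(-3) + (3)·(3) + (-4)·(-4) + (3)·(3) + (2)·(2) + (-1)·(-1)) / 5 = 48/5 = 9.6
  S = [[4.9667, 5.2],
 [5.2, 9.6]].

Step 3 — invert S. det(S) = 4.9667·9.6 - (5.2)² = 20.64.
  S^{-1} = (1/det) · [[d, -b], [-b, a]] = [[0.4651, -0.2519],
 [-0.2519, 0.2406]].

Step 4 — quadratic form (x̄ - mu_0)^T · S^{-1} · (x̄ - mu_0):
  S^{-1} · (x̄ - mu_0) = (1.5698, -0.9545),
  (x̄ - mu_0)^T · [...] = (2.8333)·(1.5698) + (-1)·(-0.9545) = 5.4021.

Step 5 — scale by n: T² = 6 · 5.4021 = 32.4128.

T² ≈ 32.4128


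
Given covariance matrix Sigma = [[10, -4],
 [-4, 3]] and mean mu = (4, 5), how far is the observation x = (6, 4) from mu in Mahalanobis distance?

Step 1 — centre the observation: (x - mu) = (2, -1).

Step 2 — invert Sigma. det(Sigma) = 10·3 - (-4)² = 14.
  Sigma^{-1} = (1/det) · [[d, -b], [-b, a]] = [[0.2143, 0.2857],
 [0.2857, 0.7143]].

Step 3 — form the quadratic (x - mu)^T · Sigma^{-1} · (x - mu):
  Sigma^{-1} · (x - mu) = (0.1429, -0.1429).
  (x - mu)^T · [Sigma^{-1} · (x - mu)] = (2)·(0.1429) + (-1)·(-0.1429) = 0.4286.

Step 4 — take square root: d = √(0.4286) ≈ 0.6547.

d(x, mu) = √(0.4286) ≈ 0.6547


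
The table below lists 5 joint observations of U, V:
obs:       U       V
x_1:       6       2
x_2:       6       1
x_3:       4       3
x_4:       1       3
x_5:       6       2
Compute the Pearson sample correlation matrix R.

Step 1 — column means:
  mean(U) = (6 + 6 + 4 + 1 + 6) / 5 = 23/5 = 4.6
  mean(V) = (2 + 1 + 3 + 3 + 2) / 5 = 11/5 = 2.2

Step 2 — sample variances and covariances s[i,j] = (1/(n-1)) · Σ_k (x_{k,i} - mean_i) · (x_{k,j} - mean_j), with n-1 = 4:
  s[U,U] = ((1.4)·(1.4) + (1.4)·(1.4) + (-0.6)·(-0.6) + (-3.6)·(-3.6) + (1.4)·(1.4)) / 4 = 19.2/4 = 4.8
  s[U,V] = ((1.4)·(-0.2) + (1.4)·(-1.2) + (-0.6)·(0.8) + (-3.6)·(0.8) + (1.4)·(-0.2)) / 4 = -5.6/4 = -1.4
  s[V,V] = ((-0.2)·(-0.2) + (-1.2)·(-1.2) + (0.8)·(0.8) + (0.8)·(0.8) + (-0.2)·(-0.2)) / 4 = 2.8/4 = 0.7
  Sample standard deviations s_i = √(s[i,i]):
  s(U) = √(4.8) = 2.1909
  s(V) = √(0.7) = 0.8367

Step 3 — r_{ij} = s_{ij} / (s_i · s_j):
  r[U,U] = 1 (diagonal).
  r[U,V] = -1.4 / (2.1909 · 0.8367) = -1.4 / 1.833 = -0.7638
  r[V,V] = 1 (diagonal).

R is symmetric with unit diagonal. Assembling:

R = [[1, -0.7638],
 [-0.7638, 1]]


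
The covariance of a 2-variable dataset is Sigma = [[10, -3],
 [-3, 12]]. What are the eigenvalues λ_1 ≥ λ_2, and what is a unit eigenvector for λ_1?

Step 1 — characteristic polynomial of 2×2 Sigma:
  det(Sigma - λI) = λ² - trace · λ + det = 0.
  trace = 10 + 12 = 22, det = 10·12 - (-3)² = 111.
Step 2 — discriminant:
  Δ = trace² - 4·det = 484 - 444 = 40.
Step 3 — eigenvalues:
  λ = (trace ± √Δ)/2 = (22 ± 6.3246)/2,
  λ_1 = 14.1623,  λ_2 = 7.8377.

Step 4 — unit eigenvector for λ_1: solve (Sigma - λ_1 I)v = 0. First row:
  (10 - 14.1623)·v_x + (-3)·v_y = 0, i.e. (-4.1623)·v_x + (-3)·v_y = 0,
  so v ∝ (b, λ_1 - a) = (-3, 4.1623); multiply by -1 so the first entry is positive: u = (3, -4.1623).
  ||u|| = √((3)² + (-4.1623)²) = √(26.3246) ≈ 5.1307,
  v_1 = u/||u|| ≈ (0.5847, -0.8112) (||v_1|| = 1).

λ_1 = 14.1623,  λ_2 = 7.8377;  v_1 ≈ (0.5847, -0.8112)


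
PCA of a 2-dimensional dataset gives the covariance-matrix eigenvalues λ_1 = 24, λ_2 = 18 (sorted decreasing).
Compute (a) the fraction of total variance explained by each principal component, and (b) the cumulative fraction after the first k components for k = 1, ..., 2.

Step 1 — total variance = trace(Sigma) = Σ λ_i = 24 + 18 = 42.

Step 2 — fraction explained by component i = λ_i / Σ λ:
  PC1: 24/42 = 0.5714
  PC2: 18/42 = 0.4286

Step 3 — cumulative fraction after k components = (λ_1 + ... + λ_k) / Σ λ:
  k = 1: 24/42 = 0.5714
  k = 2: (24 + 18)/42 = 42/42 = 1

Summary (fraction, with percent):

explained: PC1 0.5714 (57.14%), PC2 0.4286 (42.86%);  cumulative: 0.5714, 1


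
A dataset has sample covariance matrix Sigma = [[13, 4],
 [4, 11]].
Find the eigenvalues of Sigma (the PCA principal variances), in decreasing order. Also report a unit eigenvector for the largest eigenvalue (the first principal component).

Step 1 — characteristic polynomial of 2×2 Sigma:
  det(Sigma - λI) = λ² - trace · λ + det = 0.
  trace = 13 + 11 = 24, det = 13·11 - (4)² = 127.
Step 2 — discriminant:
  Δ = trace² - 4·det = 576 - 508 = 68.
Step 3 — eigenvalues:
  λ = (trace ± √Δ)/2 = (24 ± 8.2462)/2,
  λ_1 = 16.1231,  λ_2 = 7.8769.

Step 4 — unit eigenvector for λ_1: solve (Sigma - λ_1 I)v = 0. First row:
  (13 - 16.1231)·v_x + (4)·v_y = 0, i.e. (-3.1231)·v_x + (4)·v_y = 0,
  so v ∝ (b, λ_1 - a) = (4, 3.1231) = u.
  ||u|| = √((4)² + (3.1231)²) = √(25.7538) ≈ 5.0748,
  v_1 = u/||u|| ≈ (0.7882, 0.6154) (||v_1|| = 1).

λ_1 = 16.1231,  λ_2 = 7.8769;  v_1 ≈ (0.7882, 0.6154)


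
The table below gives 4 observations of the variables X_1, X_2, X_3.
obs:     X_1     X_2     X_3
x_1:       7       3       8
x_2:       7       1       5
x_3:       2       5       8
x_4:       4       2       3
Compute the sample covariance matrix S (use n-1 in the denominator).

Step 1 — column means:
  mean(X_1) = (7 + 7 + 2 + 4) / 4 = 20/4 = 5
  mean(X_2) = (3 + 1 + 5 + 2) / 4 = 11/4 = 2.75
  mean(X_3) = (8 + 5 + 8 + 3) / 4 = 24/4 = 6

Step 2 — sample covariance S[i,j] = (1/(n-1)) · Σ_k (x_{k,i} - mean_i) · (x_{k,j} - mean_j), with n-1 = 3.
  S[X_1,X_1] = ((2)·(2) + (2)·(2) + (-3)·(-3) + (-1)·(-1)) / 3 = 18/3 = 6
  S[X_1,X_2] = ((2)·(0.25) + (2)·(-1.75) + (-3)·(2.25) + (-1)·(-0.75)) / 3 = -9/3 = -3
  S[X_1,X_3] = ((2)·(2) + (2)·(-1) + (-3)·(2) + (-1)·(-3)) / 3 = -1/3 = -0.3333
  S[X_2,X_2] = ((0.25)·(0.25) + (-1.75)·(-1.75) + (2.25)·(2.25) + (-0.75)·(-0.75)) / 3 = 8.75/3 = 2.9167
  S[X_2,X_3] = ((0.25)·(2) + (-1.75)·(-1) + (2.25)·(2) + (-0.75)·(-3)) / 3 = 9/3 = 3
  S[X_3,X_3] = ((2)·(2) + (-1)·(-1) + (2)·(2) + (-3)·(-3)) / 3 = 18/3 = 6

S is symmetric (S[j,i] = S[i,j]). Assembling:

S = [[6, -3, -0.3333],
 [-3, 2.9167, 3],
 [-0.3333, 3, 6]]


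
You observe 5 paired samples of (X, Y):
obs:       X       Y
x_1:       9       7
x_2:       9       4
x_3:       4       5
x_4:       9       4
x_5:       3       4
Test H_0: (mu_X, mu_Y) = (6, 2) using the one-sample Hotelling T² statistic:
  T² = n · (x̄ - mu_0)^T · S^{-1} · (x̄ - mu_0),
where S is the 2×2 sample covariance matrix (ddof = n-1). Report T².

Step 1 — sample mean vector:
  mean(X) = (9 + 9 + 4 + 9 + 3) / 5 = 34/5 = 6.8
  mean(Y) = (7 + 4 + 5 + 4 + 4) / 5 = 24/5 = 4.8
  x̄ = (6.8, 4.8),  deviation x̄ - mu_0 = (6.8, 4.8) - (6, 2) = (0.8, 2.8).

Step 2 — sample covariance matrix, S[i,j] = (1/(n-1)) · Σ_k (x_{k,i} - mean_i) · (x_{k,j} - mean_j), divisor n-1 = 4:
  S[X,X] = ((2.2)·(2.2) + (2.2)·(2.2) + (-2.8)·(-2.8) + (2.2)·(2.2) + (-3.8)·(-3.8)) / 4 = 36.8/4 = 9.2
  S[X,Y] = ((2.2)·(2.2) + (2.2)·(-0.8) + (-2.8)·(0.2) + (2.2)·(-0.8) + (-3.8)·(-0.8)) / 4 = 3.8/4 = 0.95
  S[Y,Y] = ((2.2)·(2.2) + (-0.8)·(-0.8) + (0.2)·(0.2) + (-0.8)·(-0.8) + (-0.8)·(-0.8)) / 4 = 6.8/4 = 1.7
  S = [[9.2, 0.95],
 [0.95, 1.7]].

Step 3 — invert S. det(S) = 9.2·1.7 - (0.95)² = 14.7375.
  S^{-1} = (1/det) · [[d, -b], [-b, a]] = [[0.1154, -0.0645],
 [-0.0645, 0.6243]].

Step 4 — quadratic form (x̄ - mu_0)^T · S^{-1} · (x̄ - mu_0):
  S^{-1} · (x̄ - mu_0) = (-0.0882, 1.6964),
  (x̄ - mu_0)^T · [...] = (0.8)·(-0.0882) + (2.8)·(1.6964) = 4.6792.

Step 5 — scale by n: T² = 5 · 4.6792 = 23.3961.

T² ≈ 23.3961


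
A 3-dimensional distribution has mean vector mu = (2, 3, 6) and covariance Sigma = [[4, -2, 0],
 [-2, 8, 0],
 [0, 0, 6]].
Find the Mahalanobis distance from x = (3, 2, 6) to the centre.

Step 1 — centre the observation: (x - mu) = (1, -1, 0).

Step 2 — invert Sigma (cofactor / det for 3×3, or solve directly):
  Sigma^{-1} = [[0.2857, 0.0714, 0],
 [0.0714, 0.1429, 0],
 [0, 0, 0.1667]].

Step 3 — form the quadratic (x - mu)^T · Sigma^{-1} · (x - mu):
  Sigma^{-1} · (x - mu) = (0.2143, -0.0714, 0).
  (x - mu)^T · [Sigma^{-1} · (x - mu)] = (1)·(0.2143) + (-1)·(-0.0714) + (0)·(0) = 0.2857.

Step 4 — take square root: d = √(0.2857) ≈ 0.5345.

d(x, mu) = √(0.2857) ≈ 0.5345


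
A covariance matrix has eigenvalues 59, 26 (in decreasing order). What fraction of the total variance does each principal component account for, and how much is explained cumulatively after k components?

Step 1 — total variance = trace(Sigma) = Σ λ_i = 59 + 26 = 85.

Step 2 — fraction explained by component i = λ_i / Σ λ:
  PC1: 59/85 = 0.6941
  PC2: 26/85 = 0.3059

Step 3 — cumulative fraction after k components = (λ_1 + ... + λ_k) / Σ λ:
  k = 1: 59/85 = 0.6941
  k = 2: (59 + 26)/85 = 85/85 = 1

Summary (fraction, with percent):

explained: PC1 0.6941 (69.41%), PC2 0.3059 (30.59%);  cumulative: 0.6941, 1


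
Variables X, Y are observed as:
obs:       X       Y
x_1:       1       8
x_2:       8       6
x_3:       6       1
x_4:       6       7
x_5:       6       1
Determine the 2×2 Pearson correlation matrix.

Step 1 — column means:
  mean(X) = (1 + 8 + 6 + 6 + 6) / 5 = 27/5 = 5.4
  mean(Y) = (8 + 6 + 1 + 7 + 1) / 5 = 23/5 = 4.6

Step 2 — sample variances and covariances s[i,j] = (1/(n-1)) · Σ_k (x_{k,i} - mean_i) · (x_{k,j} - mean_j), with n-1 = 4:
  s[X,X] = ((-4.4)·(-4.4) + (2.6)·(2.6) + (0.6)·(0.6) + (0.6)·(0.6) + (0.6)·(0.6)) / 4 = 27.2/4 = 6.8
  s[X,Y] = ((-4.4)·(3.4) + (2.6)·(1.4) + (0.6)·(-3.6) + (0.6)·(2.4) + (0.6)·(-3.6)) / 4 = -14.2/4 = -3.55
  s[Y,Y] = ((3.4)·(3.4) + (1.4)·(1.4) + (-3.6)·(-3.6) + (2.4)·(2.4) + (-3.6)·(-3.6)) / 4 = 45.2/4 = 11.3
  Sample standard deviations s_i = √(s[i,i]):
  s(X) = √(6.8) = 2.6077
  s(Y) = √(11.3) = 3.3615

Step 3 — r_{ij} = s_{ij} / (s_i · s_j):
  r[X,X] = 1 (diagonal).
  r[X,Y] = -3.55 / (2.6077 · 3.3615) = -3.55 / 8.7658 = -0.405
  r[Y,Y] = 1 (diagonal).

R is symmetric with unit diagonal. Assembling:

R = [[1, -0.405],
 [-0.405, 1]]


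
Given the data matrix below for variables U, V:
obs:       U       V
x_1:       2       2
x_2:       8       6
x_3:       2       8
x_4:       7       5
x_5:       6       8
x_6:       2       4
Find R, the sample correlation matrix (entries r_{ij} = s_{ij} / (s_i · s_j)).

Step 1 — column means:
  mean(U) = (2 + 8 + 2 + 7 + 6 + 2) / 6 = 27/6 = 4.5
  mean(V) = (2 + 6 + 8 + 5 + 8 + 4) / 6 = 33/6 = 5.5

Step 2 — sample variances and covariances s[i,j] = (1/(n-1)) · Σ_k (x_{k,i} - mean_i) · (x_{k,j} - mean_j), with n-1 = 5:
  s[U,U] = ((-2.5)·(-2.5) + (3.5)·(3.5) + (-2.5)·(-2.5) + (2.5)·(2.5) + (1.5)·(1.5) + (-2.5)·(-2.5)) / 5 = 39.5/5 = 7.9
  s[U,V] = ((-2.5)·(-3.5) + (3.5)·(0.5) + (-2.5)·(2.5) + (2.5)·(-0.5) + (1.5)·(2.5) + (-2.5)·(-1.5)) / 5 = 10.5/5 = 2.1
  s[V,V] = ((-3.5)·(-3.5) + (0.5)·(0.5) + (2.5)·(2.5) + (-0.5)·(-0.5) + (2.5)·(2.5) + (-1.5)·(-1.5)) / 5 = 27.5/5 = 5.5
  Sample standard deviations s_i = √(s[i,i]):
  s(U) = √(7.9) = 2.8107
  s(V) = √(5.5) = 2.3452

Step 3 — r_{ij} = s_{ij} / (s_i · s_j):
  r[U,U] = 1 (diagonal).
  r[U,V] = 2.1 / (2.8107 · 2.3452) = 2.1 / 6.5917 = 0.3186
  r[V,V] = 1 (diagonal).

R is symmetric with unit diagonal. Assembling:

R = [[1, 0.3186],
 [0.3186, 1]]


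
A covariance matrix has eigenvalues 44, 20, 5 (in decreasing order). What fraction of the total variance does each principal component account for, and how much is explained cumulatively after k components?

Step 1 — total variance = trace(Sigma) = Σ λ_i = 44 + 20 + 5 = 69.

Step 2 — fraction explained by component i = λ_i / Σ λ:
  PC1: 44/69 = 0.6377
  PC2: 20/69 = 0.2899
  PC3: 5/69 = 0.0725

Step 3 — cumulative fraction after k components = (λ_1 + ... + λ_k) / Σ λ:
  k = 1: 44/69 = 0.6377
  k = 2: (44 + 20)/69 = 64/69 = 0.9275
  k = 3: (44 + 20 + 5)/69 = 69/69 = 1

Summary (fraction, with percent):

explained: PC1 0.6377 (63.77%), PC2 0.2899 (28.99%), PC3 0.0725 (7.25%);  cumulative: 0.6377, 0.9275, 1


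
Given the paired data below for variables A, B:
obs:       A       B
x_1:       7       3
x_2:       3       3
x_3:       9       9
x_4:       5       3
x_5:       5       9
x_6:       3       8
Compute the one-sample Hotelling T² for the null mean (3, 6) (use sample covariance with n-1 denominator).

Step 1 — sample mean vector:
  mean(A) = (7 + 3 + 9 + 5 + 5 + 3) / 6 = 32/6 = 5.3333
  mean(B) = (3 + 3 + 9 + 3 + 9 + 8) / 6 = 35/6 = 5.8333
  x̄ = (5.3333, 5.8333),  deviation x̄ - mu_0 = (5.3333, 5.8333) - (3, 6) = (2.3333, -0.1667).

Step 2 — sample covariance matrix, S[i,j] = (1/(n-1)) · Σ_k (x_{k,i} - mean_i) · (x_{k,j} - mean_j), divisor n-1 = 5:
  S[A,A] = ((1.6667)·(1.6667) + (-2.3333)·(-2.3333) + (3.6667)·(3.6667) + (-0.3333)·(-0.3333) + (-0.3333)·(-0.3333) + (-2.3333)·(-2.3333)) / 5 = 27.3333/5 = 5.4667
  S[A,B] = ((1.6667)·(-2.8333) + (-2.3333)·(-2.8333) + (3.6667)·(3.1667) + (-0.3333)·(-2.8333) + (-0.3333)·(3.1667) + (-2.3333)·(2.1667)) / 5 = 8.3333/5 = 1.6667
  S[B,B] = ((-2.8333)·(-2.8333) + (-2.8333)·(-2.8333) + (3.1667)·(3.1667) + (-2.8333)·(-2.8333) + (3.1667)·(3.1667) + (2.1667)·(2.1667)) / 5 = 48.8333/5 = 9.7667
  S = [[5.4667, 1.6667],
 [1.6667, 9.7667]].

Step 3 — invert S. det(S) = 5.4667·9.7667 - (1.6667)² = 50.6133.
  S^{-1} = (1/det) · [[d, -b], [-b, a]] = [[0.193, -0.0329],
 [-0.0329, 0.108]].

Step 4 — quadratic form (x̄ - mu_0)^T · S^{-1} · (x̄ - mu_0):
  S^{-1} · (x̄ - mu_0) = (0.4557, -0.0948),
  (x̄ - mu_0)^T · [...] = (2.3333)·(0.4557) + (-0.1667)·(-0.0948) = 1.0792.

Step 5 — scale by n: T² = 6 · 1.0792 = 6.4752.

T² ≈ 6.4752


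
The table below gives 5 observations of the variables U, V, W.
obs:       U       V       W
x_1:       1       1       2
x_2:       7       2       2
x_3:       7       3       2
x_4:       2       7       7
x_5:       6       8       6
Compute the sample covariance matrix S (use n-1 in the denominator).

Step 1 — column means:
  mean(U) = (1 + 7 + 7 + 2 + 6) / 5 = 23/5 = 4.6
  mean(V) = (1 + 2 + 3 + 7 + 8) / 5 = 21/5 = 4.2
  mean(W) = (2 + 2 + 2 + 7 + 6) / 5 = 19/5 = 3.8

Step 2 — sample covariance S[i,j] = (1/(n-1)) · Σ_k (x_{k,i} - mean_i) · (x_{k,j} - mean_j), with n-1 = 4.
  S[U,U] = ((-3.6)·(-3.6) + (2.4)·(2.4) + (2.4)·(2.4) + (-2.6)·(-2.6) + (1.4)·(1.4)) / 4 = 33.2/4 = 8.3
  S[U,V] = ((-3.6)·(-3.2) + (2.4)·(-2.2) + (2.4)·(-1.2) + (-2.6)·(2.8) + (1.4)·(3.8)) / 4 = 1.4/4 = 0.35
  S[U,W] = ((-3.6)·(-1.8) + (2.4)·(-1.8) + (2.4)·(-1.8) + (-2.6)·(3.2) + (1.4)·(2.2)) / 4 = -7.4/4 = -1.85
  S[V,V] = ((-3.2)·(-3.2) + (-2.2)·(-2.2) + (-1.2)·(-1.2) + (2.8)·(2.8) + (3.8)·(3.8)) / 4 = 38.8/4 = 9.7
  S[V,W] = ((-3.2)·(-1.8) + (-2.2)·(-1.8) + (-1.2)·(-1.8) + (2.8)·(3.2) + (3.8)·(2.2)) / 4 = 29.2/4 = 7.3
  S[W,W] = ((-1.8)·(-1.8) + (-1.8)·(-1.8) + (-1.8)·(-1.8) + (3.2)·(3.2) + (2.2)·(2.2)) / 4 = 24.8/4 = 6.2

S is symmetric (S[j,i] = S[i,j]). Assembling:

S = [[8.3, 0.35, -1.85],
 [0.35, 9.7, 7.3],
 [-1.85, 7.3, 6.2]]


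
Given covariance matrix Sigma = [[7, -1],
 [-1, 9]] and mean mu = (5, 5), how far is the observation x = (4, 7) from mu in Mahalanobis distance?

Step 1 — centre the observation: (x - mu) = (-1, 2).

Step 2 — invert Sigma. det(Sigma) = 7·9 - (-1)² = 62.
  Sigma^{-1} = (1/det) · [[d, -b], [-b, a]] = [[0.1452, 0.0161],
 [0.0161, 0.1129]].

Step 3 — form the quadratic (x - mu)^T · Sigma^{-1} · (x - mu):
  Sigma^{-1} · (x - mu) = (-0.1129, 0.2097).
  (x - mu)^T · [Sigma^{-1} · (x - mu)] = (-1)·(-0.1129) + (2)·(0.2097) = 0.5323.

Step 4 — take square root: d = √(0.5323) ≈ 0.7296.

d(x, mu) = √(0.5323) ≈ 0.7296


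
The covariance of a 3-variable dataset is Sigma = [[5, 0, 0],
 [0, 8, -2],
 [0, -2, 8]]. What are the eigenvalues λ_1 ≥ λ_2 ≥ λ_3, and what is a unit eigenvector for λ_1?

Step 1 — characteristic polynomial p(λ) = det(λI - Sigma) = λ³ - tr·λ² + c_1·λ - det, where tr = trace, c_1 = sum of the principal 2×2 minors, det = det(Sigma):
  tr = 5 + 8 + 8 = 21,
  c_1 = (5·8 - (0)²) + (5·8 - (0)²) + (8·8 - (-2)²) = 40 + 40 + 60 = 140,
  det = 5·(8·8 - (-2)²) - (0)·((0)·8 - (-2)·(0)) + (0)·((0)·(-2) - 8·(0)) = 5·(60) - (0)·(0) + (0)·(0) = 300.
  So p(λ) = λ³ - 21λ² + 140λ - 300.
Step 2 — look for an integer root (rational root theorem: any rational root is an integer divisor of 300). Testing λ = 5:
  p(5) = 125 - 525 + 700 - 300 = 0  ✓
  Dividing out (λ - 5): p(λ) = (λ - 5)(λ² - 16λ + 60).
Step 3 — remaining eigenvalues from the quadratic λ² - 16λ + 60 = 0:
  Δ = 16² - 4·60 = 256 - 240 = 16,  λ = (16 ± √16)/2 = (16 ± 4)/2 = 10 or 6.
  Sorted: λ_1 = 10,  λ_2 = 6,  λ_3 = 5  (check: sum = 21 = tr ✓).

Step 4 — unit eigenvector for λ_1 = 10: v spans the null space of (Sigma - λ_1 I), whose rows are
  r_1 = (-5, 0, 0),  r_2 = (0, -2, -2),  r_3 = (0, -2, -2).
  v is orthogonal to every row, so take v ∝ r_1 × r_2 = ((0)·(-2) - (0)·(-2), (0)·(0) - (-5)·(-2), (-5)·(-2) - (0)·(0)) = (0, -10, 10).
  Rescale (divide by 10; multiply by -1 so the first nonzero entry is positive): u = (0, 1, -1).
  ||u|| = √((0)² + (1)² + (-1)²) = √(2) ≈ 1.4142,  v_1 = u/||u|| ≈ (0, 0.7071, -0.7071) (||v_1|| = 1).

λ_1 = 10,  λ_2 = 6,  λ_3 = 5;  v_1 ≈ (0, 0.7071, -0.7071)


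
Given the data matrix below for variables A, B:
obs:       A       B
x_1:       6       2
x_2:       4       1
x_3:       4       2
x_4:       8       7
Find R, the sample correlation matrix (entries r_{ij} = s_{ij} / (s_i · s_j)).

Step 1 — column means:
  mean(A) = (6 + 4 + 4 + 8) / 4 = 22/4 = 5.5
  mean(B) = (2 + 1 + 2 + 7) / 4 = 12/4 = 3

Step 2 — sample variances and covariances s[i,j] = (1/(n-1)) · Σ_k (x_{k,i} - mean_i) · (x_{k,j} - mean_j), with n-1 = 3:
  s[A,A] = ((0.5)·(0.5) + (-1.5)·(-1.5) + (-1.5)·(-1.5) + (2.5)·(2.5)) / 3 = 11/3 = 3.6667
  s[A,B] = ((0.5)·(-1) + (-1.5)·(-2) + (-1.5)·(-1) + (2.5)·(4)) / 3 = 14/3 = 4.6667
  s[B,B] = ((-1)·(-1) + (-2)·(-2) + (-1)·(-1) + (4)·(4)) / 3 = 22/3 = 7.3333
  Sample standard deviations s_i = √(s[i,i]):
  s(A) = √(3.6667) = 1.9149
  s(B) = √(7.3333) = 2.708

Step 3 — r_{ij} = s_{ij} / (s_i · s_j):
  r[A,A] = 1 (diagonal).
  r[A,B] = 4.6667 / (1.9149 · 2.708) = 4.6667 / 5.1854 = 0.9
  r[B,B] = 1 (diagonal).

R is symmetric with unit diagonal. Assembling:

R = [[1, 0.9],
 [0.9, 1]]


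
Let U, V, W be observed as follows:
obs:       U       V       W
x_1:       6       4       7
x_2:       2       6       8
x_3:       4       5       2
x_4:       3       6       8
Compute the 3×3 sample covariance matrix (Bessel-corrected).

Step 1 — column means:
  mean(U) = (6 + 2 + 4 + 3) / 4 = 15/4 = 3.75
  mean(V) = (4 + 6 + 5 + 6) / 4 = 21/4 = 5.25
  mean(W) = (7 + 8 + 2 + 8) / 4 = 25/4 = 6.25

Step 2 — sample covariance S[i,j] = (1/(n-1)) · Σ_k (x_{k,i} - mean_i) · (x_{k,j} - mean_j), with n-1 = 3.
  S[U,U] = ((2.25)·(2.25) + (-1.75)·(-1.75) + (0.25)·(0.25) + (-0.75)·(-0.75)) / 3 = 8.75/3 = 2.9167
  S[U,V] = ((2.25)·(-1.25) + (-1.75)·(0.75) + (0.25)·(-0.25) + (-0.75)·(0.75)) / 3 = -4.75/3 = -1.5833
  S[U,W] = ((2.25)·(0.75) + (-1.75)·(1.75) + (0.25)·(-4.25) + (-0.75)·(1.75)) / 3 = -3.75/3 = -1.25
  S[V,V] = ((-1.25)·(-1.25) + (0.75)·(0.75) + (-0.25)·(-0.25) + (0.75)·(0.75)) / 3 = 2.75/3 = 0.9167
  S[V,W] = ((-1.25)·(0.75) + (0.75)·(1.75) + (-0.25)·(-4.25) + (0.75)·(1.75)) / 3 = 2.75/3 = 0.9167
  S[W,W] = ((0.75)·(0.75) + (1.75)·(1.75) + (-4.25)·(-4.25) + (1.75)·(1.75)) / 3 = 24.75/3 = 8.25

S is symmetric (S[j,i] = S[i,j]). Assembling:

S = [[2.9167, -1.5833, -1.25],
 [-1.5833, 0.9167, 0.9167],
 [-1.25, 0.9167, 8.25]]


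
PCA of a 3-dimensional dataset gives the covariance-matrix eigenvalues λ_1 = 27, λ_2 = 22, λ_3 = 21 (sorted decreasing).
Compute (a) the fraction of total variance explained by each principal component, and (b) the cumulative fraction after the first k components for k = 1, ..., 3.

Step 1 — total variance = trace(Sigma) = Σ λ_i = 27 + 22 + 21 = 70.

Step 2 — fraction explained by component i = λ_i / Σ λ:
  PC1: 27/70 = 0.3857
  PC2: 22/70 = 0.3143
  PC3: 21/70 = 0.3

Step 3 — cumulative fraction after k components = (λ_1 + ... + λ_k) / Σ λ:
  k = 1: 27/70 = 0.3857
  k = 2: (27 + 22)/70 = 49/70 = 0.7
  k = 3: (27 + 22 + 21)/70 = 70/70 = 1

Summary (fraction, with percent):

explained: PC1 0.3857 (38.57%), PC2 0.3143 (31.43%), PC3 0.3 (30%);  cumulative: 0.3857, 0.7, 1


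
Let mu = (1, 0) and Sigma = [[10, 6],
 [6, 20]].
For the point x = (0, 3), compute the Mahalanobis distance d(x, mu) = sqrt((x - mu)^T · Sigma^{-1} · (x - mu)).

Step 1 — centre the observation: (x - mu) = (-1, 3).

Step 2 — invert Sigma. det(Sigma) = 10·20 - (6)² = 164.
  Sigma^{-1} = (1/det) · [[d, -b], [-b, a]] = [[0.122, -0.0366],
 [-0.0366, 0.061]].

Step 3 — form the quadratic (x - mu)^T · Sigma^{-1} · (x - mu):
  Sigma^{-1} · (x - mu) = (-0.2317, 0.2195).
  (x - mu)^T · [Sigma^{-1} · (x - mu)] = (-1)·(-0.2317) + (3)·(0.2195) = 0.8902.

Step 4 — take square root: d = √(0.8902) ≈ 0.9435.

d(x, mu) = √(0.8902) ≈ 0.9435


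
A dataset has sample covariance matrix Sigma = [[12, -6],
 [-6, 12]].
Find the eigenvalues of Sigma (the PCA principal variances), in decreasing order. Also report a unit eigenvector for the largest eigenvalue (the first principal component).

Step 1 — characteristic polynomial of 2×2 Sigma:
  det(Sigma - λI) = λ² - trace · λ + det = 0.
  trace = 12 + 12 = 24, det = 12·12 - (-6)² = 108.
Step 2 — discriminant:
  Δ = trace² - 4·det = 576 - 432 = 144.
Step 3 — eigenvalues:
  λ = (trace ± √Δ)/2 = (24 ± 12)/2,
  λ_1 = 18,  λ_2 = 6.

Step 4 — unit eigenvector for λ_1: solve (Sigma - λ_1 I)v = 0. First row:
  (12 - 18)·v_x + (-6)·v_y = 0, i.e. (-6)·v_x + (-6)·v_y = 0,
  so v ∝ (b, λ_1 - a) = (-6, 6); multiply by -1 so the first entry is positive: u = (6, -6).
  ||u|| = √((6)² + (-6)²) = √(72) ≈ 8.4853,
  v_1 = u/||u|| ≈ (0.7071, -0.7071) (||v_1|| = 1).

λ_1 = 18,  λ_2 = 6;  v_1 ≈ (0.7071, -0.7071)


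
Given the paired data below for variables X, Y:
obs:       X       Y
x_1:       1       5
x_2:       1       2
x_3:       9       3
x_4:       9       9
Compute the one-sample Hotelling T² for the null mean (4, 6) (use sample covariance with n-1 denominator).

Step 1 — sample mean vector:
  mean(X) = (1 + 1 + 9 + 9) / 4 = 20/4 = 5
  mean(Y) = (5 + 2 + 3 + 9) / 4 = 19/4 = 4.75
  x̄ = (5, 4.75),  deviation x̄ - mu_0 = (5, 4.75) - (4, 6) = (1, -1.25).

Step 2 — sample covariance matrix, S[i,j] = (1/(n-1)) · Σ_k (x_{k,i} - mean_i) · (x_{k,j} - mean_j), divisor n-1 = 3:
  S[X,X] = ((-4)·(-4) + (-4)·(-4) + (4)·(4) + (4)·(4)) / 3 = 64/3 = 21.3333
  S[X,Y] = ((-4)·(0.25) + (-4)·(-2.75) + (4)·(-1.75) + (4)·(4.25)) / 3 = 20/3 = 6.6667
  S[Y,Y] = ((0.25)·(0.25) + (-2.75)·(-2.75) + (-1.75)·(-1.75) + (4.25)·(4.25)) / 3 = 28.75/3 = 9.5833
  S = [[21.3333, 6.6667],
 [6.6667, 9.5833]].

Step 3 — invert S. det(S) = 21.3333·9.5833 - (6.6667)² = 160.
  S^{-1} = (1/det) · [[d, -b], [-b, a]] = [[0.0599, -0.0417],
 [-0.0417, 0.1333]].

Step 4 — quadratic form (x̄ - mu_0)^T · S^{-1} · (x̄ - mu_0):
  S^{-1} · (x̄ - mu_0) = (0.112, -0.2083),
  (x̄ - mu_0)^T · [...] = (1)·(0.112) + (-1.25)·(-0.2083) = 0.3724.

Step 5 — scale by n: T² = 4 · 0.3724 = 1.4896.

T² ≈ 1.4896


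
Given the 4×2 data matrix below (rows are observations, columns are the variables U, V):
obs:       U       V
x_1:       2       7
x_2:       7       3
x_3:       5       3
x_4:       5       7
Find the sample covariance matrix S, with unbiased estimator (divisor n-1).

Step 1 — column means:
  mean(U) = (2 + 7 + 5 + 5) / 4 = 19/4 = 4.75
  mean(V) = (7 + 3 + 3 + 7) / 4 = 20/4 = 5

Step 2 — sample covariance S[i,j] = (1/(n-1)) · Σ_k (x_{k,i} - mean_i) · (x_{k,j} - mean_j), with n-1 = 3.
  S[U,U] = ((-2.75)·(-2.75) + (2.25)·(2.25) + (0.25)·(0.25) + (0.25)·(0.25)) / 3 = 12.75/3 = 4.25
  S[U,V] = ((-2.75)·(2) + (2.25)·(-2) + (0.25)·(-2) + (0.25)·(2)) / 3 = -10/3 = -3.3333
  S[V,V] = ((2)·(2) + (-2)·(-2) + (-2)·(-2) + (2)·(2)) / 3 = 16/3 = 5.3333

S is symmetric (S[j,i] = S[i,j]). Assembling:

S = [[4.25, -3.3333],
 [-3.3333, 5.3333]]


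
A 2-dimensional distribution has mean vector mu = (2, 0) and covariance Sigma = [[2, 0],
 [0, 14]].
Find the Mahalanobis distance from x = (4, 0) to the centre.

Step 1 — centre the observation: (x - mu) = (2, 0).

Step 2 — invert Sigma. det(Sigma) = 2·14 - (0)² = 28.
  Sigma^{-1} = (1/det) · [[d, -b], [-b, a]] = [[0.5, 0],
 [0, 0.0714]].

Step 3 — form the quadratic (x - mu)^T · Sigma^{-1} · (x - mu):
  Sigma^{-1} · (x - mu) = (1, 0).
  (x - mu)^T · [Sigma^{-1} · (x - mu)] = (2)·(1) + (0)·(0) = 2.

Step 4 — take square root: d = √(2) ≈ 1.4142.

d(x, mu) = √(2) ≈ 1.4142


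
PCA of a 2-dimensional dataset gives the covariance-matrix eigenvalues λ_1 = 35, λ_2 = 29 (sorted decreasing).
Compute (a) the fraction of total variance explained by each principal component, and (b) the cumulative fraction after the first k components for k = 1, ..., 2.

Step 1 — total variance = trace(Sigma) = Σ λ_i = 35 + 29 = 64.

Step 2 — fraction explained by component i = λ_i / Σ λ:
  PC1: 35/64 = 0.5469
  PC2: 29/64 = 0.4531

Step 3 — cumulative fraction after k components = (λ_1 + ... + λ_k) / Σ λ:
  k = 1: 35/64 = 0.5469
  k = 2: (35 + 29)/64 = 64/64 = 1

Summary (fraction, with percent):

explained: PC1 0.5469 (54.69%), PC2 0.4531 (45.31%);  cumulative: 0.5469, 1


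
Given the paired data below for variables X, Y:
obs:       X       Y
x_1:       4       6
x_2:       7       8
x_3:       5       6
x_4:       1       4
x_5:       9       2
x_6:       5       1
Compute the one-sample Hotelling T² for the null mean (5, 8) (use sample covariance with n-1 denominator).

Step 1 — sample mean vector:
  mean(X) = (4 + 7 + 5 + 1 + 9 + 5) / 6 = 31/6 = 5.1667
  mean(Y) = (6 + 8 + 6 + 4 + 2 + 1) / 6 = 27/6 = 4.5
  x̄ = (5.1667, 4.5),  deviation x̄ - mu_0 = (5.1667, 4.5) - (5, 8) = (0.1667, -3.5).

Step 2 — sample covariance matrix, S[i,j] = (1/(n-1)) · Σ_k (x_{k,i} - mean_i) · (x_{k,j} - mean_j), divisor n-1 = 5:
  S[X,X] = ((-1.1667)·(-1.1667) + (1.8333)·(1.8333) + (-0.1667)·(-0.1667) + (-4.1667)·(-4.1667) + (3.8333)·(3.8333) + (-0.1667)·(-0.1667)) / 5 = 36.8333/5 = 7.3667
  S[X,Y] = ((-1.1667)·(1.5) + (1.8333)·(3.5) + (-0.1667)·(1.5) + (-4.1667)·(-0.5) + (3.8333)·(-2.5) + (-0.1667)·(-3.5)) / 5 = -2.5/5 = -0.5
  S[Y,Y] = ((1.5)·(1.5) + (3.5)·(3.5) + (1.5)·(1.5) + (-0.5)·(-0.5) + (-2.5)·(-2.5) + (-3.5)·(-3.5)) / 5 = 35.5/5 = 7.1
  S = [[7.3667, -0.5],
 [-0.5, 7.1]].

Step 3 — invert S. det(S) = 7.3667·7.1 - (-0.5)² = 52.0533.
  S^{-1} = (1/det) · [[d, -b], [-b, a]] = [[0.1364, 0.0096],
 [0.0096, 0.1415]].

Step 4 — quadratic form (x̄ - mu_0)^T · S^{-1} · (x̄ - mu_0):
  S^{-1} · (x̄ - mu_0) = (-0.0109, -0.4937),
  (x̄ - mu_0)^T · [...] = (0.1667)·(-0.0109) + (-3.5)·(-0.4937) = 1.7262.

Step 5 — scale by n: T² = 6 · 1.7262 = 10.3573.

T² ≈ 10.3573


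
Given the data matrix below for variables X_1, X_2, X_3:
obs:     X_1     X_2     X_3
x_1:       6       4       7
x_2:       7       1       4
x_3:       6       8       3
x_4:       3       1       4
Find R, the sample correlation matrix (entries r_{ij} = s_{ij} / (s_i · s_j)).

Step 1 — column means:
  mean(X_1) = (6 + 7 + 6 + 3) / 4 = 22/4 = 5.5
  mean(X_2) = (4 + 1 + 8 + 1) / 4 = 14/4 = 3.5
  mean(X_3) = (7 + 4 + 3 + 4) / 4 = 18/4 = 4.5

Step 2 — sample variances and covariances s[i,j] = (1/(n-1)) · Σ_k (x_{k,i} - mean_i) · (x_{k,j} - mean_j), with n-1 = 3:
  s[X_1,X_1] = ((0.5)·(0.5) + (1.5)·(1.5) + (0.5)·(0.5) + (-2.5)·(-2.5)) / 3 = 9/3 = 3
  s[X_1,X_2] = ((0.5)·(0.5) + (1.5)·(-2.5) + (0.5)·(4.5) + (-2.5)·(-2.5)) / 3 = 5/3 = 1.6667
  s[X_1,X_3] = ((0.5)·(2.5) + (1.5)·(-0.5) + (0.5)·(-1.5) + (-2.5)·(-0.5)) / 3 = 1/3 = 0.3333
  s[X_2,X_2] = ((0.5)·(0.5) + (-2.5)·(-2.5) + (4.5)·(4.5) + (-2.5)·(-2.5)) / 3 = 33/3 = 11
  s[X_2,X_3] = ((0.5)·(2.5) + (-2.5)·(-0.5) + (4.5)·(-1.5) + (-2.5)·(-0.5)) / 3 = -3/3 = -1
  s[X_3,X_3] = ((2.5)·(2.5) + (-0.5)·(-0.5) + (-1.5)·(-1.5) + (-0.5)·(-0.5)) / 3 = 9/3 = 3
  Sample standard deviations s_i = √(s[i,i]):
  s(X_1) = √(3) = 1.7321
  s(X_2) = √(11) = 3.3166
  s(X_3) = √(3) = 1.7321

Step 3 — r_{ij} = s_{ij} / (s_i · s_j):
  r[X_1,X_1] = 1 (diagonal).
  r[X_1,X_2] = 1.6667 / (1.7321 · 3.3166) = 1.6667 / 5.7446 = 0.2901
  r[X_1,X_3] = 0.3333 / (1.7321 · 1.7321) = 0.3333 / 3 = 0.1111
  r[X_2,X_2] = 1 (diagonal).
  r[X_2,X_3] = -1 / (3.3166 · 1.7321) = -1 / 5.7446 = -0.1741
  r[X_3,X_3] = 1 (diagonal).

R is symmetric with unit diagonal. Assembling:

R = [[1, 0.2901, 0.1111],
 [0.2901, 1, -0.1741],
 [0.1111, -0.1741, 1]]


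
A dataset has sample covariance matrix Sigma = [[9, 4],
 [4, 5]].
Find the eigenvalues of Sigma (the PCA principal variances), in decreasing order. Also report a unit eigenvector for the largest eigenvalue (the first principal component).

Step 1 — characteristic polynomial of 2×2 Sigma:
  det(Sigma - λI) = λ² - trace · λ + det = 0.
  trace = 9 + 5 = 14, det = 9·5 - (4)² = 29.
Step 2 — discriminant:
  Δ = trace² - 4·det = 196 - 116 = 80.
Step 3 — eigenvalues:
  λ = (trace ± √Δ)/2 = (14 ± 8.9443)/2,
  λ_1 = 11.4721,  λ_2 = 2.5279.

Step 4 — unit eigenvector for λ_1: solve (Sigma - λ_1 I)v = 0. First row:
  (9 - 11.4721)·v_x + (4)·v_y = 0, i.e. (-2.4721)·v_x + (4)·v_y = 0,
  so v ∝ (b, λ_1 - a) = (4, 2.4721) = u.
  ||u|| = √((4)² + (2.4721)²) = √(22.1115) ≈ 4.7023,
  v_1 = u/||u|| ≈ (0.8507, 0.5257) (||v_1|| = 1).

λ_1 = 11.4721,  λ_2 = 2.5279;  v_1 ≈ (0.8507, 0.5257)


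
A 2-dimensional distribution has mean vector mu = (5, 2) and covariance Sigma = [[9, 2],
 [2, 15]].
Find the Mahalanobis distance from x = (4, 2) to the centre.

Step 1 — centre the observation: (x - mu) = (-1, 0).

Step 2 — invert Sigma. det(Sigma) = 9·15 - (2)² = 131.
  Sigma^{-1} = (1/det) · [[d, -b], [-b, a]] = [[0.1145, -0.0153],
 [-0.0153, 0.0687]].

Step 3 — form the quadratic (x - mu)^T · Sigma^{-1} · (x - mu):
  Sigma^{-1} · (x - mu) = (-0.1145, 0.0153).
  (x - mu)^T · [Sigma^{-1} · (x - mu)] = (-1)·(-0.1145) + (0)·(0.0153) = 0.1145.

Step 4 — take square root: d = √(0.1145) ≈ 0.3384.

d(x, mu) = √(0.1145) ≈ 0.3384


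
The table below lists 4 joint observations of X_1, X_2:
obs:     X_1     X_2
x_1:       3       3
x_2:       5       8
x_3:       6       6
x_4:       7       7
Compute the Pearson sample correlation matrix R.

Step 1 — column means:
  mean(X_1) = (3 + 5 + 6 + 7) / 4 = 21/4 = 5.25
  mean(X_2) = (3 + 8 + 6 + 7) / 4 = 24/4 = 6

Step 2 — sample variances and covariances s[i,j] = (1/(n-1)) · Σ_k (x_{k,i} - mean_i) · (x_{k,j} - mean_j), with n-1 = 3:
  s[X_1,X_1] = ((-2.25)·(-2.25) + (-0.25)·(-0.25) + (0.75)·(0.75) + (1.75)·(1.75)) / 3 = 8.75/3 = 2.9167
  s[X_1,X_2] = ((-2.25)·(-3) + (-0.25)·(2) + (0.75)·(0) + (1.75)·(1)) / 3 = 8/3 = 2.6667
  s[X_2,X_2] = ((-3)·(-3) + (2)·(2) + (0)·(0) + (1)·(1)) / 3 = 14/3 = 4.6667
  Sample standard deviations s_i = √(s[i,i]):
  s(X_1) = √(2.9167) = 1.7078
  s(X_2) = √(4.6667) = 2.1602

Step 3 — r_{ij} = s_{ij} / (s_i · s_j):
  r[X_1,X_1] = 1 (diagonal).
  r[X_1,X_2] = 2.6667 / (1.7078 · 2.1602) = 2.6667 / 3.6893 = 0.7228
  r[X_2,X_2] = 1 (diagonal).

R is symmetric with unit diagonal. Assembling:

R = [[1, 0.7228],
 [0.7228, 1]]


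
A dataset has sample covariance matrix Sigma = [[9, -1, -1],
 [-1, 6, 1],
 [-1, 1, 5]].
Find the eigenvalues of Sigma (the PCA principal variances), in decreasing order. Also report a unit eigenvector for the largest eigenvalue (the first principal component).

Step 1 — characteristic polynomial p(λ) = det(λI - Sigma) = λ³ - tr·λ² + c_1·λ - det, where tr = trace, c_1 = sum of the principal 2×2 minors, det = det(Sigma):
  tr = 9 + 6 + 5 = 20,
  c_1 = (9·6 - (-1)²) + (9·5 - (-1)²) + (6·5 - (1)²) = 53 + 44 + 29 = 126,
  det = 9·(6·5 - (1)²) - (-1)·((-1)·5 - (1)·(-1)) + (-1)·((-1)·(1) - 6·(-1)) = 9·(29) - (-1)·(-4) + (-1)·(5) = 252.
  So p(λ) = λ³ - 20λ² + 126λ - 252.
Step 2 — look for an integer root (rational root theorem: any rational root is an integer divisor of 252). Testing λ = 6:
  p(6) = 216 - 720 + 756 - 252 = 0  ✓
  Dividing out (λ - 6): p(λ) = (λ - 6)(λ² - 14λ + 42).
Step 3 — remaining eigenvalues from the quadratic λ² - 14λ + 42 = 0:
  Δ = 14² - 4·42 = 196 - 168 = 28,  λ = (14 ± √28)/2 = (14 ± 5.2915)/2 ≈ 9.6458 or 4.3542.
  Sorted: λ_1 = 9.6458,  λ_2 = 6,  λ_3 = 4.3542  (check: sum = 20 = tr ✓).

Step 4 — unit eigenvector for λ_1 ≈ 9.6458: v spans the null space of (Sigma - λ_1 I), whose rows are
  r_1 = (-0.6458, -1, -1),  r_2 = (-1, -3.6458, 1),  r_3 = (-1, 1, -4.6458).
  v is orthogonal to every row, so take v ∝ r_1 × r_2 = ((-1)·(1) - (-1)·(-3.6458), (-1)·(-1) - (-0.6458)·(1), (-0.6458)·(-3.6458) - (-1)·(-1)) ≈ (-4.6458, 1.6458, 1.3542).
  Rescale (multiply by -1 so the first nonzero entry is positive): u = (4.6458, -1.6458, -1.3542).
  ||u|| = √((4.6458)² + (-1.6458)² + (-1.3542)²) = √(26.1255) ≈ 5.1113,  v_1 = u/||u|| ≈ (0.9089, -0.322, -0.265) (||v_1|| = 1).

λ_1 = 9.6458,  λ_2 = 6,  λ_3 = 4.3542;  v_1 ≈ (0.9089, -0.322, -0.265)


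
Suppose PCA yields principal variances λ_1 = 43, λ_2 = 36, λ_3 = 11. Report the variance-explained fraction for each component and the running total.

Step 1 — total variance = trace(Sigma) = Σ λ_i = 43 + 36 + 11 = 90.

Step 2 — fraction explained by component i = λ_i / Σ λ:
  PC1: 43/90 = 0.4778
  PC2: 36/90 = 0.4
  PC3: 11/90 = 0.1222

Step 3 — cumulative fraction after k components = (λ_1 + ... + λ_k) / Σ λ:
  k = 1: 43/90 = 0.4778
  k = 2: (43 + 36)/90 = 79/90 = 0.8778
  k = 3: (43 + 36 + 11)/90 = 90/90 = 1

Summary (fraction, with percent):

explained: PC1 0.4778 (47.78%), PC2 0.4 (40%), PC3 0.1222 (12.22%);  cumulative: 0.4778, 0.8778, 1


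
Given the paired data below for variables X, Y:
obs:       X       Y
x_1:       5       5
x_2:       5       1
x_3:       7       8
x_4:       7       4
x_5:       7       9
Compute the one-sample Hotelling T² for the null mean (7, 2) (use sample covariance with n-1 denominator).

Step 1 — sample mean vector:
  mean(X) = (5 + 5 + 7 + 7 + 7) / 5 = 31/5 = 6.2
  mean(Y) = (5 + 1 + 8 + 4 + 9) / 5 = 27/5 = 5.4
  x̄ = (6.2, 5.4),  deviation x̄ - mu_0 = (6.2, 5.4) - (7, 2) = (-0.8, 3.4).

Step 2 — sample covariance matrix, S[i,j] = (1/(n-1)) · Σ_k (x_{k,i} - mean_i) · (x_{k,j} - mean_j), divisor n-1 = 4:
  S[X,X] = ((-1.2)·(-1.2) + (-1.2)·(-1.2) + (0.8)·(0.8) + (0.8)·(0.8) + (0.8)·(0.8)) / 4 = 4.8/4 = 1.2
  S[X,Y] = ((-1.2)·(-0.4) + (-1.2)·(-4.4) + (0.8)·(2.6) + (0.8)·(-1.4) + (0.8)·(3.6)) / 4 = 9.6/4 = 2.4
  S[Y,Y] = ((-0.4)·(-0.4) + (-4.4)·(-4.4) + (2.6)·(2.6) + (-1.4)·(-1.4) + (3.6)·(3.6)) / 4 = 41.2/4 = 10.3
  S = [[1.2, 2.4],
 [2.4, 10.3]].

Step 3 — invert S. det(S) = 1.2·10.3 - (2.4)² = 6.6.
  S^{-1} = (1/det) · [[d, -b], [-b, a]] = [[1.5606, -0.3636],
 [-0.3636, 0.1818]].

Step 4 — quadratic form (x̄ - mu_0)^T · S^{-1} · (x̄ - mu_0):
  S^{-1} · (x̄ - mu_0) = (-2.4848, 0.9091),
  (x̄ - mu_0)^T · [...] = (-0.8)·(-2.4848) + (3.4)·(0.9091) = 5.0788.

Step 5 — scale by n: T² = 5 · 5.0788 = 25.3939.

T² ≈ 25.3939
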